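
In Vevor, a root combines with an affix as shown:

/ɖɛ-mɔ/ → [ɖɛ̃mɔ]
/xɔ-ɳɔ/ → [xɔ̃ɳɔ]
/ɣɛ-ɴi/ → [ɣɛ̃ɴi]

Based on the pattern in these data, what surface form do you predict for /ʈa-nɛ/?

[ʈãnɛ]

The data show regressive nasality assimilation (vowel nasalisation): /ɛ/ → [ɛ̃] before /m/; /ɔ/ → [ɔ̃] before /ɳ/; /ɛ/ → [ɛ̃] before /ɴ/ — a vowel is nasalised by an immediately following nasal consonant.
/a/ sits next to the nasal /n/ and is therefore nasalised to [ã].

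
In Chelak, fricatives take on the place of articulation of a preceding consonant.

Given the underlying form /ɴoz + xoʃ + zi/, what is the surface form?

/x/ is a voiceless velar fricative. The preceding trigger /z/ is alveolar, so /x/ must become alveolar as well.
Changing only its place to alveolar gives [s] — the voiceless alveolar fricative.
The same rule applies at the second boundary: /z/ → [ʒ] next to /ʃ/.

[ɴozsoʃʒi]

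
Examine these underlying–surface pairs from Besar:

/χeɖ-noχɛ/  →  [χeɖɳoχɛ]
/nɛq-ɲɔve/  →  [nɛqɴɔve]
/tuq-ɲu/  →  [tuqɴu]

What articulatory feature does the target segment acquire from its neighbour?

Underlying /n/ is realised as [ɳ] next to /ɖ/; /ɖ/ itself does not change.
/n/ is alveolar while /ɖ/ is retroflex; the output [ɳ] is retroflex, matching the trigger — so the feature that spreads is place.
Checking the remaining alternation: /ɲ/ → [ɴ] after /q/ (palatal → uvular, matching uvular) — only place changes, and always toward the preceding segment.

place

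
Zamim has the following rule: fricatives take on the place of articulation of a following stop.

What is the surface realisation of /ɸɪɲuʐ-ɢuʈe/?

The rule targets /ʐ/ (voiced retroflex fricative), which sits before the trigger /ɢ/ (uvular).
The voiced uvular fricative is [ʁ], so /ʐ/ → [ʁ].

[ɸɪɲuʁɢuʈe]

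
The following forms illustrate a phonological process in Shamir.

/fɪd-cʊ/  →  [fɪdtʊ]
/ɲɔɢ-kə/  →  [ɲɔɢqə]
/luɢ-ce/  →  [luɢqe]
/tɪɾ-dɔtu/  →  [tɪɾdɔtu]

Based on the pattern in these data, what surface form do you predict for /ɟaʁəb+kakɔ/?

The data show progressive place assimilation: /c/ → [t] after /d/; /k/ → [q] after /ɢ/; /c/ → [q] after /ɢ/. In each pair only place changes, matching the preceding consonant, while manner and voice stay constant.
Nothing changes in [tɪɾdɔtu]: there the adjacent consonants already agree in place (/d/ and /ɾ/ are both alveolar), so this form is consistent with the same rule.
The rule targets /k/ (voiceless velar stop), which sits after the trigger /b/ (bilabial).
A voiceless bilabial stop is [p], so the surface segment is [p].

[ɟaʁəbpakɔ]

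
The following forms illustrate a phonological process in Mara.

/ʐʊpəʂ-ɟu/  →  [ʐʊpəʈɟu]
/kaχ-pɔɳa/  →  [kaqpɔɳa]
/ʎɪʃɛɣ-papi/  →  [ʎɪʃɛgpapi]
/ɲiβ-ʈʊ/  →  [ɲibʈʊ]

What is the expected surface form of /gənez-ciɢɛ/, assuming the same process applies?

The data show regressive manner assimilation: /ʂ/ → [ʈ] before /ɟ/; /χ/ → [q] before /p/; /ɣ/ → [g] before /p/; /β/ → [b] before /ʈ/. In each pair only manner changes, matching the following consonant, while place and voice stay constant.
/z/ is a voiced alveolar fricative. The following trigger /c/ is a stop, so /z/ must become a stop as well.
The voiced alveolar stop is [d], so /z/ → [d].

[gənedciɢɛ]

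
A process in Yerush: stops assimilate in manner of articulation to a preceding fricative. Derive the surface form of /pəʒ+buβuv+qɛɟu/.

[pəʒβuβuvχɛɟu]

/b/ is a voiced bilabial stop. The preceding trigger /ʒ/ is a fricative, so /b/ must become a fricative as well.
Changing only its manner to fricative gives [β] — the voiced bilabial fricative.
The same rule applies at the second boundary: /q/ → [χ] next to /v/.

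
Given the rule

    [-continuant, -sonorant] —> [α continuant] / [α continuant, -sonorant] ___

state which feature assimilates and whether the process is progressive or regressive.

progressive manner assimilation

The shared variable α links the value of [continuant] on the target to that of the neighbouring obstruent. [continuant] distinguishes stops from fricatives — a manner-of-articulation feature — so this is manner assimilation.
The conditioning segment sits to the left of the focus bar, meaning the trigger precedes the segment that changes — progressive assimilation.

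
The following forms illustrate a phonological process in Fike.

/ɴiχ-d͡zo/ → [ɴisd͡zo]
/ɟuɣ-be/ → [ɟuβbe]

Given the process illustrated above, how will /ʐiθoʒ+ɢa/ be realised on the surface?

The data show regressive place assimilation: /χ/ → [s] before /d͡z/; /ɣ/ → [β] before /b/. In each pair only place changes, matching the following consonant, while manner and voice stay constant.
/ʒ/ is a voiced postalveolar fricative. The following trigger /ɢ/ is uvular, so /ʒ/ must become uvular as well.
Changing only its place to uvular gives [ʁ] — the voiced uvular fricative.

[ʐiθoʁɢa]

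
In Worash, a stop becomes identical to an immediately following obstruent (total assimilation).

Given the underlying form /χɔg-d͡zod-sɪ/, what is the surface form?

/g/ is the segment targeted by the rule; it sits immediately before /d͡z/, so it assimilates completely and surfaces as [d͡z].
The same rule applies at the second boundary: /d/ → [s] next to /s/.

[χɔd͡zd͡zossɪ]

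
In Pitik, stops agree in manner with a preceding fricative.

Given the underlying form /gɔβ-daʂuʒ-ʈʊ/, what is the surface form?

[gɔβzaʂuʒʂʊ]

The rule targets /d/ (voiced alveolar stop), which sits after the trigger /β/ (fricative).
A voiced alveolar fricative is [z], so the surface segment is [z].
The same rule applies at the second boundary: /ʈ/ → [ʂ] next to /ʒ/.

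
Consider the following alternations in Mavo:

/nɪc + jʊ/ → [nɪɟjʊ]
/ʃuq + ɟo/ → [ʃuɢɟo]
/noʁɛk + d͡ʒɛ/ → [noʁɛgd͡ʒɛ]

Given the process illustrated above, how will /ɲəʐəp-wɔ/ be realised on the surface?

[ɲəʐəbwɔ]

The data show regressive voicing assimilation: /c/ → [ɟ] before /j/; /q/ → [ɢ] before /ɟ/; /k/ → [g] before /d͡ʒ/. In each pair only voicing changes, matching the following consonant, while place and manner stay constant.
/p/ is a voiceless bilabial stop. The following trigger /w/ is voiced, so /p/ must become voiced as well.
Changing only its voicing to voiced gives [b] — the voiced bilabial stop.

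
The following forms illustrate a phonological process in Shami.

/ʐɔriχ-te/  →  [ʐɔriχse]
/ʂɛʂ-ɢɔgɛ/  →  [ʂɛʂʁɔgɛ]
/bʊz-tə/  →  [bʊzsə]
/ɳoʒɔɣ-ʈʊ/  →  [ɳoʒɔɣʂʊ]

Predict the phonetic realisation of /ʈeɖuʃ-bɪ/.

[ʈeɖuʃβɪ]

The data show progressive manner assimilation: /t/ → [s] after /χ/; /ɢ/ → [ʁ] after /ʂ/; /t/ → [s] after /z/; /ʈ/ → [ʂ] after /ɣ/. In each pair only manner changes, matching the preceding consonant, while place and voice stay constant.
The rule targets /b/ (voiced bilabial stop), which sits after the trigger /ʃ/ (fricative).
A voiced bilabial fricative is [β], so the surface segment is [β].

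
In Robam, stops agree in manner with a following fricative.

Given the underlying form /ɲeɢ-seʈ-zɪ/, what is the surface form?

[ɲeʁseʂzɪ]

The rule targets /ɢ/ (voiced uvular stop), which sits before the trigger /s/ (fricative).
Changing only its manner to fricative gives [ʁ] — the voiced uvular fricative.
At the second juncture, /ʈ/ likewise becomes [ʂ] adjacent to /z/.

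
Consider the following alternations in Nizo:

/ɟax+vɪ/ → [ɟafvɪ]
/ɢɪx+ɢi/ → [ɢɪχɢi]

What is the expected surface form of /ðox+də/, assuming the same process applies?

[ðosdə]

The data show regressive place assimilation: /x/ → [f] before /v/; /x/ → [χ] before /ɢ/. In each pair only place changes, matching the following consonant, while manner and voice stay constant.
The rule targets /x/ (voiceless velar fricative), which sits before the trigger /d/ (alveolar).
Changing only its place to alveolar gives [s] — the voiceless alveolar fricative.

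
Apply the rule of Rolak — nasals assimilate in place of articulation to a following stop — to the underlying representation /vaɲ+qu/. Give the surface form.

/ɲ/ is a voiced palatal nasal. The following trigger /q/ is uvular, so /ɲ/ must become uvular as well.
The voiced uvular nasal is [ɴ], so /ɲ/ → [ɴ].

[vaɴqu]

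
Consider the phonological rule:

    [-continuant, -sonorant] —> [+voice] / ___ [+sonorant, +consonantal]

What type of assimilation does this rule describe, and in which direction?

regressive voicing assimilation

The structural change is [+voice], and the conditioning segment [+sonorant, +consonantal] (a sonorant consonant) is itself voiced, so the target comes to share the voicing of its neighbour — voicing assimilation.
Since the environment is written after the underscore, the trigger follows the target; the direction is regressive.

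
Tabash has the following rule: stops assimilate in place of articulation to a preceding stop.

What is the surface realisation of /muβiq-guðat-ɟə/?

/g/ is a voiced velar stop. The preceding trigger /q/ is uvular, so /g/ must become uvular as well.
Changing only its place to uvular gives [ɢ] — the voiced uvular stop.
At the second juncture, /ɟ/ likewise becomes [d] adjacent to /t/.

[muβiqɢuðatdə]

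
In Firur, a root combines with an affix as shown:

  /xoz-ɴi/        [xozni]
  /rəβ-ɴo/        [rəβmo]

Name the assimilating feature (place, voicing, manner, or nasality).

The segment that alternates is /ɴ/, which surfaces as [n] when adjacent to /z/.
The change uvular → alveolar matches the place of the preceding /z/, identifying this as place assimilation.
Checking the remaining alternation: /ɴ/ → [m] after /β/ (uvular → bilabial, matching bilabial) — only place changes, and always toward the preceding segment.

place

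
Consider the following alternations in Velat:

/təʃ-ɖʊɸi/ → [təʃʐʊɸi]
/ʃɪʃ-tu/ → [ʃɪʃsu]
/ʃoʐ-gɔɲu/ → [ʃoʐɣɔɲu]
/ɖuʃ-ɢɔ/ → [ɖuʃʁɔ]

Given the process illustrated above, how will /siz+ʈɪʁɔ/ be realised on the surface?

[sizʂɪʁɔ]

The data show progressive manner assimilation: /ɖ/ → [ʐ] after /ʃ/; /t/ → [s] after /ʃ/; /g/ → [ɣ] after /ʐ/; /ɢ/ → [ʁ] after /ʃ/. In each pair only manner changes, matching the preceding consonant, while place and voice stay constant.
The rule targets /ʈ/ (voiceless retroflex stop), which sits after the trigger /z/ (fricative).
The voiceless retroflex fricative is [ʂ], so /ʈ/ → [ʂ].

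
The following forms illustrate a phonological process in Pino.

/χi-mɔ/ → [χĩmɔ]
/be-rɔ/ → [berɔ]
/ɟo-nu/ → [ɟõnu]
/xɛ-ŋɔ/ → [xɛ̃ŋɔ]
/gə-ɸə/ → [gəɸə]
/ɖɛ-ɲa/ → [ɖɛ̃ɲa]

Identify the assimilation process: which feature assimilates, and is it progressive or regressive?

regressive nasality assimilation (vowel nasalisation)

The vowel /i/ surfaces as nasalised [ĩ] next to the following nasal /m/ — it has acquired the [+nasal] feature of its neighbour.
The other forms show the same pattern: /o/ → [õ] before /n/; /ɛ/ → [ɛ̃] before /ŋ/; /ɛ/ → [ɛ̃] before /ɲ/ — each time a vowel is nasalised next to a following nasal.
No change occurs in [berɔ], [gəɸə] because the vowel at the boundary is adjacent to an oral consonant, not a nasal (/e/ next to /r/; /ə/ next to /ɸ/).
Because the conditioning nasal is to the right of the vowel that changes, the process is regressive (anticipatory).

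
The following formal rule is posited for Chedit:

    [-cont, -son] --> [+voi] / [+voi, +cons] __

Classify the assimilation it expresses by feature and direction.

progressive voicing assimilation

The target ([-cont, -son], stops) acquires [+voi] next to a voiced consonant ([+voi, +cons]) — it takes on the voicing of its neighbour, so the feature that spreads is voicing.
The conditioning segment sits to the left of the focus bar, meaning the trigger precedes the segment that changes — progressive assimilation.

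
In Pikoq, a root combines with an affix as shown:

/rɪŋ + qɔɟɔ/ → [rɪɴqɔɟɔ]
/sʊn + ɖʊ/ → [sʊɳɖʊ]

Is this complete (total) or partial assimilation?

partial assimilation

The segment that alternates is /ŋ/, which surfaces as [ɴ] when adjacent to /q/.
/ŋ/ is velar while /q/ is uvular; the output [ɴ] is uvular, matching the trigger — so the feature that spreads is place.
Manner and voice are unchanged, so the assimilation is partial, not total.
The other alternating form patterns the same way: /n/ → [ɳ] before /ɖ/ (alveolar → retroflex, matching retroflex) — only place changes, and always toward the following segment.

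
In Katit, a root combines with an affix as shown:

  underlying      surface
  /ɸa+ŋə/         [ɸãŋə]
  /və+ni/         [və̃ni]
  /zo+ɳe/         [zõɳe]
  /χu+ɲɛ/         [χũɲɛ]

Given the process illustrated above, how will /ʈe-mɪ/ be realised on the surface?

[ʈẽmɪ]

The data show regressive nasality assimilation (vowel nasalisation): /a/ → [ã] before /ŋ/; /ə/ → [ə̃] before /n/; /o/ → [õ] before /ɳ/; /u/ → [ũ] before /ɲ/ — a vowel is nasalised by an immediately following nasal consonant.
The vowel /e/ is adjacent to the following nasal /m/, so it acquires [+nasal] and surfaces as [ẽ].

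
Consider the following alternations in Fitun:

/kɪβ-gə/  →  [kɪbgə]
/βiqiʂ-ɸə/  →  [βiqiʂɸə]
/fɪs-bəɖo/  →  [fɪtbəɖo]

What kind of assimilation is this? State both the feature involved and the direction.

Comparing underlying and surface forms, /β/ → [b] is the alternation; the neighbouring /g/ is constant.
The change fricative → stop matches the manner of the following /g/, identifying this as manner assimilation.
Place and voice are unchanged, so the assimilation is partial, not total.
The same holds elsewhere in the data: /s/ → [t] before /b/ (fricative → stop, matching a stop) — only manner changes, and always toward the following segment.
No alternation appears in [βiqiʂɸə]: there the adjacent consonants already agree in manner (/ʂ/ and /ɸ/ are both fricatives), so this form is consistent with the same rule.
Since the segment that changes precedes the conditioning segment, the assimilation is regressive.

regressive manner assimilation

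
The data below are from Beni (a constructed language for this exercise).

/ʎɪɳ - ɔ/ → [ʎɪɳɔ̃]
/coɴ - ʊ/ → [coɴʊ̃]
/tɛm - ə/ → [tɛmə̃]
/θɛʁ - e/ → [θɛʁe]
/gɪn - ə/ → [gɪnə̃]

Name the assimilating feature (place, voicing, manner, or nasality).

The vowel /ɔ/ surfaces as nasalised [ɔ̃] next to the preceding nasal /ɳ/ — it has acquired the [+nasal] feature of its neighbour.
Likewise in the remaining data: /ʊ/ → [ʊ̃] after /ɴ/; /ə/ → [ə̃] after /m/; /ə/ → [ə̃] after /n/ — each time a vowel is nasalised next to a preceding nasal.
No change occurs in [θɛʁe] because the vowel at the boundary is adjacent to an oral consonant, not a nasal (/e/ next to /ʁ/).

nasality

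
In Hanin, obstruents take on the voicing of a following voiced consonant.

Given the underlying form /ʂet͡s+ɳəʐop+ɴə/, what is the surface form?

The rule targets /t͡s/ (voiceless alveolar affricate), which sits before the trigger /ɳ/ (voiced).
A voiced alveolar affricate is [d͡z], so the surface segment is [d͡z].
At the second juncture, /p/ likewise becomes [b] adjacent to /ɴ/.

[ʂed͡zɳəʐobɴə]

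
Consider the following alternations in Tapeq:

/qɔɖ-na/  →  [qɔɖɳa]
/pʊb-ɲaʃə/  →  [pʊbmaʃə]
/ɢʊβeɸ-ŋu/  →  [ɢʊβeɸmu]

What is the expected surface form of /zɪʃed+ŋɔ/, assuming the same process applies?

The data show progressive place assimilation: /n/ → [ɳ] after /ɖ/; /ɲ/ → [m] after /b/; /ŋ/ → [m] after /ɸ/. In each pair only place changes, matching the preceding consonant, while manner and voice stay constant.
The rule targets /ŋ/ (voiced velar nasal), which sits after the trigger /d/ (alveolar).
Changing only its place to alveolar gives [n] — the voiced alveolar nasal.

[zɪʃednɔ]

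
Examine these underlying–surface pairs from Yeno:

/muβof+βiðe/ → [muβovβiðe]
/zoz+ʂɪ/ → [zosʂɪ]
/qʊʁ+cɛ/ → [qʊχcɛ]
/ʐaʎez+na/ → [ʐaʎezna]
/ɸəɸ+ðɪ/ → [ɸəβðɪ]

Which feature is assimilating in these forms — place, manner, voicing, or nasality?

The segment that alternates is /f/, which surfaces as [v] when adjacent to /β/.
The change voiceless → voiced matches the voicing of the following /β/, identifying this as voicing assimilation.
The other alternating forms pattern the same way: /z/ → [s] before /ʂ/ (voiced → voiceless, matching voiceless); /ʁ/ → [χ] before /c/ (voiced → voiceless, matching voiceless); /ɸ/ → [β] before /ð/ (voiceless → voiced, matching voiced) — only voicing changes, and always toward the following segment.
No alternation appears in [ʐaʎezna]: there the adjacent consonants already agree in voicing (/z/ and /n/ are both voiced), so this form is consistent with the same rule.

voicing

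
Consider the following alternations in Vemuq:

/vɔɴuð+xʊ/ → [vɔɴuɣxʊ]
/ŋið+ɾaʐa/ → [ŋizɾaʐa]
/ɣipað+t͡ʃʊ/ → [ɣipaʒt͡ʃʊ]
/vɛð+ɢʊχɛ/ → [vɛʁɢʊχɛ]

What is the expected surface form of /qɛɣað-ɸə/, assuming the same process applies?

[qɛɣaβɸə]

The data show regressive place assimilation: /ð/ → [ɣ] before /x/; /ð/ → [z] before /ɾ/; /ð/ → [ʒ] before /t͡ʃ/; /ð/ → [ʁ] before /ɢ/. In each pair only place changes, matching the following consonant, while manner and voice stay constant.
/ð/ is a voiced dental fricative. The following trigger /ɸ/ is bilabial, so /ð/ must become bilabial as well.
The voiced bilabial fricative is [β], so /ð/ → [β].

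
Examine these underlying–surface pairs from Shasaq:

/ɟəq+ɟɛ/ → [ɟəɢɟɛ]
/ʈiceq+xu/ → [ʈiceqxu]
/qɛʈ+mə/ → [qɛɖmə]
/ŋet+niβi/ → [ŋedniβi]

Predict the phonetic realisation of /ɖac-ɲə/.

[ɖaɟɲə]

The data show regressive voicing assimilation: /q/ → [ɢ] before /ɟ/; /ʈ/ → [ɖ] before /m/; /t/ → [d] before /n/. In each pair only voicing changes, matching the following consonant, while place and manner stay constant.
Nothing changes in [ʈiceqxu]: there the adjacent consonants already agree in voicing (/q/ and /x/ are both voiceless), so this form is consistent with the same rule.
/c/ is a voiceless palatal stop. The following trigger /ɲ/ is voiced, so /c/ must become voiced as well.
A voiced palatal stop is [ɟ], so the surface segment is [ɟ].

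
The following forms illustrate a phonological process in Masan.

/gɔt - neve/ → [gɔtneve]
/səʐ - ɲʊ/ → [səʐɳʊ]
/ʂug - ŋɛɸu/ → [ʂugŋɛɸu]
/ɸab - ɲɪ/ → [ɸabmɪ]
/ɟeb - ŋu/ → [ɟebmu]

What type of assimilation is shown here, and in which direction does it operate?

progressive place assimilation

The segment that alternates is /ɲ/, which surfaces as [ɳ] when adjacent to /ʐ/.
The change palatal → retroflex matches the place of the preceding /ʐ/, identifying this as place assimilation.
Manner and voice are unchanged, so the assimilation is partial, not total.
The other alternating forms pattern the same way: /ɲ/ → [m] after /b/ (palatal → bilabial, matching bilabial); /ŋ/ → [m] after /b/ (velar → bilabial, matching bilabial) — only place changes, and always toward the preceding segment.
Nothing changes in [gɔtneve], [ʂugŋɛɸu]: there the adjacent consonants already agree in place (/n/ and /t/ are both alveolar; /ŋ/ and /g/ are both velar), so these forms are consistent with the same rule.
The trigger is the preceding segment, so the direction is progressive (perseverative).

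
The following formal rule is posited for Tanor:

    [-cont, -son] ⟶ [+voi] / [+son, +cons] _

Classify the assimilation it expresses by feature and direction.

The target ([-cont, -son], stops) acquires [+voi] next to a sonorant consonant ([+son, +cons]) — it takes on the voicing of its neighbour, so the feature that spreads is voicing.
Since the environment is written before the underscore, the trigger precedes the target; the direction is progressive.

progressive voicing assimilation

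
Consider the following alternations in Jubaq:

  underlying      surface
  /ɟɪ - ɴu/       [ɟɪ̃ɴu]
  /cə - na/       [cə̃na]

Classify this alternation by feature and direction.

The vowel /ɪ/ surfaces as nasalised [ɪ̃] next to the following nasal /ɴ/ — it has acquired the [+nasal] feature of its neighbour.
Likewise in the remaining data: /ə/ → [ə̃] before /n/ — each time a vowel is nasalised next to a following nasal.
Because the conditioning nasal is to the right of the vowel that changes, the process is regressive (anticipatory).

regressive nasality assimilation (vowel nasalisation)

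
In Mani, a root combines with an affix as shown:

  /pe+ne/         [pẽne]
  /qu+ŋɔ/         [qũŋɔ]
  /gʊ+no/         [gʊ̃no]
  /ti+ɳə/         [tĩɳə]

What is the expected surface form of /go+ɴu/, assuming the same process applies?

The data show regressive nasality assimilation (vowel nasalisation): /e/ → [ẽ] before /n/; /u/ → [ũ] before /ŋ/; /ʊ/ → [ʊ̃] before /n/; /i/ → [ĩ] before /ɳ/ — a vowel is nasalised by an immediately following nasal consonant.
The vowel /o/ is adjacent to the following nasal /ɴ/, so it acquires [+nasal] and surfaces as [õ].

[gõɴu]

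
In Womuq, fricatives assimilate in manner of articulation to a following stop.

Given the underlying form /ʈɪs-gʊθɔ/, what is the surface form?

[ʈɪtgʊθɔ]

/s/ is a voiceless alveolar fricative. The following trigger /g/ is a stop, so /s/ must become a stop as well.
Changing only its manner to stop gives [t] — the voiceless alveolar stop.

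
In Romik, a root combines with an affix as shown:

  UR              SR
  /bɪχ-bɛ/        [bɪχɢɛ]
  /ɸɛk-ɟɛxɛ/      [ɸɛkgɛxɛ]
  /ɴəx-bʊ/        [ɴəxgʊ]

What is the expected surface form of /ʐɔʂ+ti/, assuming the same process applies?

The data show progressive place assimilation: /b/ → [ɢ] after /χ/; /ɟ/ → [g] after /k/; /b/ → [g] after /x/. In each pair only place changes, matching the preceding consonant, while manner and voice stay constant.
The rule targets /t/ (voiceless alveolar stop), which sits after the trigger /ʂ/ (retroflex).
A voiceless retroflex stop is [ʈ], so the surface segment is [ʈ].

[ʐɔʂʈi]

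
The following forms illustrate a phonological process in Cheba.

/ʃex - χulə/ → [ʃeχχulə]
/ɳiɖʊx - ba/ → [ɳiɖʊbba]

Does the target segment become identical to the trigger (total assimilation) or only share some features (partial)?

total assimilation

Comparing underlying and surface forms, /x/ → [b] is the alternation; the neighbouring /b/ is constant.
The output [b] is identical to the trigger /b/ — every feature (place, manner, voicing) has been copied — so this is total assimilation.
The remaining alternation confirms this: /x/ → [χ] before /χ/ — in each case the output is a copy of the following consonant.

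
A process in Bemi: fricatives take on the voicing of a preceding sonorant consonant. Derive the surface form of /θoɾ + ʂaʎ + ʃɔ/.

/ʂ/ is a voiceless retroflex fricative. The preceding trigger /ɾ/ is voiced, so /ʂ/ must become voiced as well.
The voiced retroflex fricative is [ʐ], so /ʂ/ → [ʐ].
At the second juncture, /ʃ/ likewise becomes [ʒ] adjacent to /ʎ/.

[θoɾʐaʎʒɔ]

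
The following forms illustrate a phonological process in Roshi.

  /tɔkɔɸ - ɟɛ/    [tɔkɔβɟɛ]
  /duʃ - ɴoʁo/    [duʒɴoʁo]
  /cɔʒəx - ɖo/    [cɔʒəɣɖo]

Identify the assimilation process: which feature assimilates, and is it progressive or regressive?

regressive voicing assimilation

Comparing underlying and surface forms, /ɸ/ → [β] is the alternation; the neighbouring /ɟ/ is constant.
/ɸ/ is voiceless while /ɟ/ is voiced; the output [β] is voiced, matching the trigger — so the feature that spreads is voicing.
Place and manner are unchanged, so the assimilation is partial, not total.
Checking the remaining alternations: /ʃ/ → [ʒ] before /ɴ/ (voiceless → voiced, matching voiced); /x/ → [ɣ] before /ɖ/ (voiceless → voiced, matching voiced) — only voicing changes, and always toward the following segment.
Since the segment that changes precedes the conditioning segment, the assimilation is regressive.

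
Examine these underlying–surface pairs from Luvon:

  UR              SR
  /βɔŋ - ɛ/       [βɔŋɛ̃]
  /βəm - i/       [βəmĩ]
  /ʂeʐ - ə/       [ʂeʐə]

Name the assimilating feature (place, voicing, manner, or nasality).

The vowel /ɛ/ surfaces as nasalised [ɛ̃] next to the preceding nasal /ŋ/ — it has acquired the [+nasal] feature of its neighbour.
The other form shows the same pattern: /i/ → [ĩ] after /m/ — each time a vowel is nasalised next to a preceding nasal.
No change occurs in [ʂeʐə] because the vowel at the boundary is adjacent to an oral consonant, not a nasal (/ə/ next to /ʐ/).

nasality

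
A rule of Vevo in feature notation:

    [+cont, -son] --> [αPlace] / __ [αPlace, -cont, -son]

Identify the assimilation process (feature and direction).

regressive place assimilation

The shared variable α links the value of the place features (abbreviated [Place]) on the target to the same value on the neighbouring segment, so place is the feature that assimilates.
The conditioning segment sits to the right of the focus bar, meaning the trigger follows the segment that changes — regressive assimilation.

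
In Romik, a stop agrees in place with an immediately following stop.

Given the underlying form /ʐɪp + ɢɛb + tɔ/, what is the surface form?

The rule targets /p/ (voiceless bilabial stop), which sits before the trigger /ɢ/ (uvular).
Changing only its place to uvular gives [q] — the voiceless uvular stop.
The same rule applies at the second boundary: /b/ → [d] next to /t/.

[ʐɪqɢɛdtɔ]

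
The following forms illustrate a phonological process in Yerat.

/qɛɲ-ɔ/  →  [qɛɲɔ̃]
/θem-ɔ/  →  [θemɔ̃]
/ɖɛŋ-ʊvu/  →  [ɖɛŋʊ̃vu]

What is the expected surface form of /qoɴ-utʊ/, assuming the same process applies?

[qoɴũtʊ]

The data show progressive nasality assimilation (vowel nasalisation): /ɔ/ → [ɔ̃] after /ɲ/; /ɔ/ → [ɔ̃] after /m/; /ʊ/ → [ʊ̃] after /ŋ/ — a vowel is nasalised by an immediately preceding nasal consonant.
The vowel /u/ is adjacent to the preceding nasal /ɴ/, so it acquires [+nasal] and surfaces as [ũ].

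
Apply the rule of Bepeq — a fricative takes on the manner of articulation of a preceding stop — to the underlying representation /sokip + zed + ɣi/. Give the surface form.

/z/ is a voiced alveolar fricative. The preceding trigger /p/ is a stop, so /z/ must become a stop as well.
A voiced alveolar stop is [d], so the surface segment is [d].
At the second juncture, /ɣ/ likewise becomes [g] adjacent to /d/.

[sokipdedgi]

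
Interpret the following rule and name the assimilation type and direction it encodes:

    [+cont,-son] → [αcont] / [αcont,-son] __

The rule copies [cont] (continuancy) from the environment onto the target fricatives; since [±cont] encodes the stop/fricative manner contrast, the assimilating dimension is manner.
Since the environment is written before the underscore, the trigger precedes the target; the direction is progressive.

progressive manner assimilation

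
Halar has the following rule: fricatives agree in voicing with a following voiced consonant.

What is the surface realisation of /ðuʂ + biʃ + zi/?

[ðuʐbiʒzi]

The rule targets /ʂ/ (voiceless retroflex fricative), which sits before the trigger /b/ (voiced).
A voiced retroflex fricative is [ʐ], so the surface segment is [ʐ].
The same rule applies at the second boundary: /ʃ/ → [ʒ] next to /z/.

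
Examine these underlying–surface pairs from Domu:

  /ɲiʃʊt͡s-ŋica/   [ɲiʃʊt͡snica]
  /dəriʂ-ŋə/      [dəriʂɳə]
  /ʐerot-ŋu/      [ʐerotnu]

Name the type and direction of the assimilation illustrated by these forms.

Comparing underlying and surface forms, /ŋ/ → [n] is the alternation; the neighbouring /t͡s/ is constant.
The change velar → alveolar matches the place of the preceding /t͡s/, identifying this as place assimilation.
Manner and voice are unchanged, so the assimilation is partial, not total.
The other alternating forms pattern the same way: /ŋ/ → [ɳ] after /ʂ/ (velar → retroflex, matching retroflex); /ŋ/ → [n] after /t/ (velar → alveolar, matching alveolar) — only place changes, and always toward the preceding segment.
Since the segment that changes follows the conditioning segment, the assimilation is progressive.

progressive place assimilation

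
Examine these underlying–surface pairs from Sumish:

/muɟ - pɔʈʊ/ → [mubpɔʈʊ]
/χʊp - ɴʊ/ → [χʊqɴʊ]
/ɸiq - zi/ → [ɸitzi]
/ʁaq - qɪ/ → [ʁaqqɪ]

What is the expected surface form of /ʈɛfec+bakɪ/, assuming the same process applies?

[ʈɛfepbakɪ]

The data show regressive place assimilation: /ɟ/ → [b] before /p/; /p/ → [q] before /ɴ/; /q/ → [t] before /z/. In each pair only place changes, matching the following consonant, while manner and voice stay constant.
Nothing changes in [ʁaqqɪ]: there the adjacent consonants already agree in place (/q/ and /q/ are both uvular), so this form is consistent with the same rule.
/c/ is a voiceless palatal stop. The following trigger /b/ is bilabial, so /c/ must become bilabial as well.
Changing only its place to bilabial gives [p] — the voiceless bilabial stop.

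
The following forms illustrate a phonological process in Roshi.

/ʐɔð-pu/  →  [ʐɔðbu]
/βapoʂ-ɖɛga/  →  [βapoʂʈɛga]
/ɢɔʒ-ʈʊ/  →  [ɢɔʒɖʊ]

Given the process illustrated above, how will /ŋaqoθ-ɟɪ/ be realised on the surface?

The data show progressive voicing assimilation: /p/ → [b] after /ð/; /ɖ/ → [ʈ] after /ʂ/; /ʈ/ → [ɖ] after /ʒ/. In each pair only voicing changes, matching the preceding consonant, while place and manner stay constant.
/ɟ/ is a voiced palatal stop. The preceding trigger /θ/ is voiceless, so /ɟ/ must become voiceless as well.
Changing only its voicing to voiceless gives [c] — the voiceless palatal stop.

[ŋaqoθcɪ]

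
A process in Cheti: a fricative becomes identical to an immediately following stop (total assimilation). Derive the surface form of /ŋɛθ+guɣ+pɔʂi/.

[ŋɛgguppɔʂi]

/θ/ is the segment targeted by the rule; it sits immediately before /g/, so it assimilates completely and surfaces as [g].
The same rule applies at the second boundary: /ɣ/ → [p] next to /p/.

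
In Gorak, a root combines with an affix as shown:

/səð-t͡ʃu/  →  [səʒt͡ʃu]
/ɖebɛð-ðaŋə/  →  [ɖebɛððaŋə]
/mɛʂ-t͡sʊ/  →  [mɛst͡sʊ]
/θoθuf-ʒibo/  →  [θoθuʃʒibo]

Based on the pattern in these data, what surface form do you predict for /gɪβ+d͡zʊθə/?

The data show regressive place assimilation: /ð/ → [ʒ] before /t͡ʃ/; /ʂ/ → [s] before /t͡s/; /f/ → [ʃ] before /ʒ/. In each pair only place changes, matching the following consonant, while manner and voice stay constant.
No alternation appears in [ɖebɛððaŋə]: there the adjacent consonants already agree in place (/ð/ and /ð/ are both dental), so this form is consistent with the same rule.
The rule targets /β/ (voiced bilabial fricative), which sits before the trigger /d͡z/ (alveolar).
The voiced alveolar fricative is [z], so /β/ → [z].

[gɪzd͡zʊθə]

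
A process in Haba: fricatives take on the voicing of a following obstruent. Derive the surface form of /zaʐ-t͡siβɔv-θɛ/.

/ʐ/ is a voiced retroflex fricative. The following trigger /t͡s/ is voiceless, so /ʐ/ must become voiceless as well.
The voiceless retroflex fricative is [ʂ], so /ʐ/ → [ʂ].
At the second juncture, /v/ likewise becomes [f] adjacent to /θ/.

[zaʂt͡siβɔfθɛ]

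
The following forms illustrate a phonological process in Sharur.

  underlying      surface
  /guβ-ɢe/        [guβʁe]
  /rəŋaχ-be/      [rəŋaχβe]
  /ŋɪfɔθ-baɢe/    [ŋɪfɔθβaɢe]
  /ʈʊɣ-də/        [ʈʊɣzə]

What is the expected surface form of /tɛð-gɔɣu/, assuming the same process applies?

[tɛðɣɔɣu]

The data show progressive manner assimilation: /ɢ/ → [ʁ] after /β/; /b/ → [β] after /χ/; /b/ → [β] after /θ/; /d/ → [z] after /ɣ/. In each pair only manner changes, matching the preceding consonant, while place and voice stay constant.
/g/ is a voiced velar stop. The preceding trigger /ð/ is a fricative, so /g/ must become a fricative as well.
A voiced velar fricative is [ɣ], so the surface segment is [ɣ].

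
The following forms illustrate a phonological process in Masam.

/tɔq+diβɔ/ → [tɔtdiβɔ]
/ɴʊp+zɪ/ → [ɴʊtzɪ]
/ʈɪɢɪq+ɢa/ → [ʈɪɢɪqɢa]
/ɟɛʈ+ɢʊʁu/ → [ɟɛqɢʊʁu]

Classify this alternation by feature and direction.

regressive place assimilation

Comparing underlying and surface forms, /q/ → [t] is the alternation; the neighbouring /d/ is constant.
/q/ is uvular while /d/ is alveolar; the output [t] is alveolar, matching the trigger — so the feature that spreads is place.
Manner and voice are unchanged, so the assimilation is partial, not total.
The same holds elsewhere in the data: /p/ → [t] before /z/ (bilabial → alveolar, matching alveolar); /ʈ/ → [q] before /ɢ/ (retroflex → uvular, matching uvular) — only place changes, and always toward the following segment.
No alternation appears in [ʈɪɢɪqɢa]: there the adjacent consonants already agree in place (/q/ and /ɢ/ are both uvular), so this form is consistent with the same rule.
Since the segment that changes precedes the conditioning segment, the assimilation is regressive.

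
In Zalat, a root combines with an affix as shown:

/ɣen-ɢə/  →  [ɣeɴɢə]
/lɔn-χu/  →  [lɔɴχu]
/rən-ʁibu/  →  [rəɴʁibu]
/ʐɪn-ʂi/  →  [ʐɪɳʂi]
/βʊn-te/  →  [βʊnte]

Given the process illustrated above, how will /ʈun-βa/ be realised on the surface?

[ʈumβa]

The data show regressive place assimilation: /n/ → [ɴ] before /ɢ/; /n/ → [ɴ] before /χ/; /n/ → [ɴ] before /ʁ/; /n/ → [ɳ] before /ʂ/. In each pair only place changes, matching the following consonant, while manner and voice stay constant.
No alternation appears in [βʊnte]: there the adjacent consonants already agree in place (/n/ and /t/ are both alveolar), so this form is consistent with the same rule.
/n/ is a voiced alveolar nasal. The following trigger /β/ is bilabial, so /n/ must become bilabial as well.
The voiced bilabial nasal is [m], so /n/ → [m].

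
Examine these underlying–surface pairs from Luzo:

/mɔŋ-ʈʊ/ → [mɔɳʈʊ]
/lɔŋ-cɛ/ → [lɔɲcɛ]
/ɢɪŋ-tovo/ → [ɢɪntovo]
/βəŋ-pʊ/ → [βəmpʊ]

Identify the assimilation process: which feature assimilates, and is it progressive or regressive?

regressive place assimilation

Underlying /ŋ/ is realised as [ɳ] next to /ʈ/; /ʈ/ itself does not change.
The change velar → retroflex matches the place of the following /ʈ/, identifying this as place assimilation.
Manner and voice are unchanged, so the assimilation is partial, not total.
The other alternating forms pattern the same way: /ŋ/ → [ɲ] before /c/ (velar → palatal, matching palatal); /ŋ/ → [n] before /t/ (velar → alveolar, matching alveolar); /ŋ/ → [m] before /p/ (velar → bilabial, matching bilabial) — only place changes, and always toward the following segment.
The trigger is the following segment, so the direction is regressive (anticipatory).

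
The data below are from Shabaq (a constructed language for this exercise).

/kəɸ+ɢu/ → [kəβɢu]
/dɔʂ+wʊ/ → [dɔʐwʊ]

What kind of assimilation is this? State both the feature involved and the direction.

regressive voicing assimilation

Comparing underlying and surface forms, /ɸ/ → [β] is the alternation; the neighbouring /ɢ/ is constant.
/ɸ/ is voiceless while /ɢ/ is voiced; the output [β] is voiced, matching the trigger — so the feature that spreads is voicing.
Place and manner are unchanged, so the assimilation is partial, not total.
The other alternating form patterns the same way: /ʂ/ → [ʐ] before /w/ (voiceless → voiced, matching voiced) — only voicing changes, and always toward the following segment.
The trigger is the following segment, so the direction is regressive (anticipatory).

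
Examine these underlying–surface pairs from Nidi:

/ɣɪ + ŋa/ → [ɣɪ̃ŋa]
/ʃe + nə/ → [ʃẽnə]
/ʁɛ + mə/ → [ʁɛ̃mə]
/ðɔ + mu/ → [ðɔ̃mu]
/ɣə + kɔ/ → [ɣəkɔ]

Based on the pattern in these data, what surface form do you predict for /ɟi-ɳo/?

[ɟĩɳo]

The data show regressive nasality assimilation (vowel nasalisation): /ɪ/ → [ɪ̃] before /ŋ/; /e/ → [ẽ] before /n/; /ɛ/ → [ɛ̃] before /m/; /ɔ/ → [ɔ̃] before /m/ — a vowel is nasalised by an immediately following nasal consonant.
No change occurs in [ɣəkɔ] because the vowel at the boundary is adjacent to an oral consonant, not a nasal (/ə/ next to /k/).
The vowel /i/ is adjacent to the following nasal /ɳ/, so it acquires [+nasal] and surfaces as [ĩ].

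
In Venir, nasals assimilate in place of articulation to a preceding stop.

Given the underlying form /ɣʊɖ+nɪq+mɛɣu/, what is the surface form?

[ɣʊɖɳɪqɴɛɣu]

The rule targets /n/ (voiced alveolar nasal), which sits after the trigger /ɖ/ (retroflex).
Changing only its place to retroflex gives [ɳ] — the voiced retroflex nasal.
At the second juncture, /m/ likewise becomes [ɴ] adjacent to /q/.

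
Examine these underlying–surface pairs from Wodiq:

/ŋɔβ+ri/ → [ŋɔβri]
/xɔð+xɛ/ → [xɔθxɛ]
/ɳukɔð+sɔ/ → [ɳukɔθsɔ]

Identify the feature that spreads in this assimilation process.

voicing

Comparing underlying and surface forms, /ð/ → [θ] is the alternation; the neighbouring /x/ is constant.
The change voiced → voiceless matches the voicing of the following /x/, identifying this as voicing assimilation.
The same holds elsewhere in the data: /ð/ → [θ] before /s/ (voiced → voiceless, matching voiceless) — only voicing changes, and always toward the following segment.
No alternation appears in [ŋɔβri]: there the adjacent consonants already agree in voicing (/β/ and /r/ are both voiced), so this form is consistent with the same rule.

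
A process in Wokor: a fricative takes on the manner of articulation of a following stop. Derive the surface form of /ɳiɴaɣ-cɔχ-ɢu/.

[ɳiɴagcɔqɢu]

/ɣ/ is a voiced velar fricative. The following trigger /c/ is a stop, so /ɣ/ must become a stop as well.
The voiced velar stop is [g], so /ɣ/ → [g].
The same rule applies at the second boundary: /χ/ → [q] next to /ɢ/.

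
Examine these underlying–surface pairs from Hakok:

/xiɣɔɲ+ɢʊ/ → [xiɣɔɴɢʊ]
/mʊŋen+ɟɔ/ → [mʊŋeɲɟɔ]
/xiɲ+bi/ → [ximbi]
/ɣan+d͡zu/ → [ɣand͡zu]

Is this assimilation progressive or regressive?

The segment that alternates is /ɲ/, which surfaces as [ɴ] when adjacent to /ɢ/.
/ɲ/ is palatal while /ɢ/ is uvular; the output [ɴ] is uvular, matching the trigger — so the feature that spreads is place.
Checking the remaining alternations: /n/ → [ɲ] before /ɟ/ (alveolar → palatal, matching palatal); /ɲ/ → [m] before /b/ (palatal → bilabial, matching bilabial) — only place changes, and always toward the following segment.
No alternation appears in [ɣand͡zu]: there the adjacent consonants already agree in place (/n/ and /d͡z/ are both alveolar), so this form is consistent with the same rule.
The trigger is the following segment, so the direction is regressive (anticipatory).

regressive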